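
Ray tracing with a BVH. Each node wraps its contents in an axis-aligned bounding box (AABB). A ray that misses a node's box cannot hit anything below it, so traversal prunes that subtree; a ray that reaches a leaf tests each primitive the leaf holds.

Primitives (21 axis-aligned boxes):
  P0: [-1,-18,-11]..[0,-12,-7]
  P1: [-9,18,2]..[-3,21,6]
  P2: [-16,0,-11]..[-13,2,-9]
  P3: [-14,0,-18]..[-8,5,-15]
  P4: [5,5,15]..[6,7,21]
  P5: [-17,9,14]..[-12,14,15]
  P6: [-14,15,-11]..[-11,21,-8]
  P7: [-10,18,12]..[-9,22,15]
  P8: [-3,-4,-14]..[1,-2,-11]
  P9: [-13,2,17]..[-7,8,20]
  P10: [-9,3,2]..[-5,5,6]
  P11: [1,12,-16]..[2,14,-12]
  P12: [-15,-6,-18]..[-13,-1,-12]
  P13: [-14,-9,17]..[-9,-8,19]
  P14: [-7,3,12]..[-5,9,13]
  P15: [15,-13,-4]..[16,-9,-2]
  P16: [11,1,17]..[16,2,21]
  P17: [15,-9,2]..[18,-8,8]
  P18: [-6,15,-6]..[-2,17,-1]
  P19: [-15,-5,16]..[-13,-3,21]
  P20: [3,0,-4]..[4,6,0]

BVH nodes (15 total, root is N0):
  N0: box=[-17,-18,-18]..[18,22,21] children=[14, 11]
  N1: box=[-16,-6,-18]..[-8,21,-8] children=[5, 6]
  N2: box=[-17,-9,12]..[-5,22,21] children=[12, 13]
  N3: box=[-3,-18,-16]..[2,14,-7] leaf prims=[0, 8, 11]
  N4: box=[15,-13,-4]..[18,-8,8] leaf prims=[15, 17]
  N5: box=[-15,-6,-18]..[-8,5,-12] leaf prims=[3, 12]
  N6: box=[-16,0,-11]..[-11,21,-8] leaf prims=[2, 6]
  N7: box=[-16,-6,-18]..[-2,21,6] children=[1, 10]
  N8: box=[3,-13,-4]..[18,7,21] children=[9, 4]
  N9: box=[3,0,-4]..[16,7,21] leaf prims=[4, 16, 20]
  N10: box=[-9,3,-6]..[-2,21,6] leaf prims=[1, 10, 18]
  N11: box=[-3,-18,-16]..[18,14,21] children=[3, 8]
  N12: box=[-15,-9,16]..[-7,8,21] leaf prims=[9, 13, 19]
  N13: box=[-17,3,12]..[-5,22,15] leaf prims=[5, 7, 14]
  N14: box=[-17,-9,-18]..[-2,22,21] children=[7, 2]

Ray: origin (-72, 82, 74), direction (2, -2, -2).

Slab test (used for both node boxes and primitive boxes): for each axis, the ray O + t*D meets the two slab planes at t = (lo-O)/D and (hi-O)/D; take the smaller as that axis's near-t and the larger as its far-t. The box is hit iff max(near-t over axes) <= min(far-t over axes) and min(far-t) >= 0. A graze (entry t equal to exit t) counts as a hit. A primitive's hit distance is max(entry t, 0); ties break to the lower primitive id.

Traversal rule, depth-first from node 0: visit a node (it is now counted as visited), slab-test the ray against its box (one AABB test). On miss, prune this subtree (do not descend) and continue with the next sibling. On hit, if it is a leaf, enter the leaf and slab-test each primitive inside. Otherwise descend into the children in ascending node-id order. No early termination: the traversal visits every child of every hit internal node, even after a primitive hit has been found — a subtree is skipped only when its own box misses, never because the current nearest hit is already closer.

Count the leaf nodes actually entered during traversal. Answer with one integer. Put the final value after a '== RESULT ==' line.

Walk:
N0 x:[55/2,45] y:[30,50] z:[53/2,46] -> hit [30,45], descend [11, 14]
  N11 x:[69/2,45] y:[34,50] z:[53/2,45] -> hit [69/2,45], descend [3, 8]
    N3 x:[69/2,37] y:[34,50] z:[81/2,45] -> miss, prune
    N8 x:[75/2,45] y:[75/2,95/2] z:[53/2,39] -> hit [75/2,39], descend [4, 9]
      N4 x:[87/2,45] y:[45,95/2] z:[33,39] -> miss, prune
      N9 x:[75/2,44] y:[75/2,41] z:[53/2,39] -> hit [75/2,39] leaf, test {P4(miss), P16(miss), P20@t=38}
  N14 x:[55/2,35] y:[30,91/2] z:[53/2,46] -> hit [30,35], descend [2, 7]
    N2 x:[55/2,67/2] y:[30,91/2] z:[53/2,31] -> hit [30,31], descend [12, 13]
      N12 x:[57/2,65/2] y:[37,91/2] z:[53/2,29] -> miss, prune
      N13 x:[55/2,67/2] y:[30,79/2] z:[59/2,31] -> hit [30,31] leaf, test {P5(miss), P7@t=31, P14(miss)}
    N7 x:[28,35] y:[61/2,44] z:[34,46] -> hit [34,35], descend [1, 10]
      N1 x:[28,32] y:[61/2,44] z:[41,46] -> miss, prune
      N10 x:[63/2,35] y:[61/2,79/2] z:[34,40] -> hit [34,35] leaf, test {P1(miss), P10(miss), P18(miss)}

Summary -> nodes [0, 11, 3, 8, 4, 9, 14, 2, 12, 13, 7, 1, 10]; box-tests=13; leaf-entries=3; first=P7

== RESULT ==
3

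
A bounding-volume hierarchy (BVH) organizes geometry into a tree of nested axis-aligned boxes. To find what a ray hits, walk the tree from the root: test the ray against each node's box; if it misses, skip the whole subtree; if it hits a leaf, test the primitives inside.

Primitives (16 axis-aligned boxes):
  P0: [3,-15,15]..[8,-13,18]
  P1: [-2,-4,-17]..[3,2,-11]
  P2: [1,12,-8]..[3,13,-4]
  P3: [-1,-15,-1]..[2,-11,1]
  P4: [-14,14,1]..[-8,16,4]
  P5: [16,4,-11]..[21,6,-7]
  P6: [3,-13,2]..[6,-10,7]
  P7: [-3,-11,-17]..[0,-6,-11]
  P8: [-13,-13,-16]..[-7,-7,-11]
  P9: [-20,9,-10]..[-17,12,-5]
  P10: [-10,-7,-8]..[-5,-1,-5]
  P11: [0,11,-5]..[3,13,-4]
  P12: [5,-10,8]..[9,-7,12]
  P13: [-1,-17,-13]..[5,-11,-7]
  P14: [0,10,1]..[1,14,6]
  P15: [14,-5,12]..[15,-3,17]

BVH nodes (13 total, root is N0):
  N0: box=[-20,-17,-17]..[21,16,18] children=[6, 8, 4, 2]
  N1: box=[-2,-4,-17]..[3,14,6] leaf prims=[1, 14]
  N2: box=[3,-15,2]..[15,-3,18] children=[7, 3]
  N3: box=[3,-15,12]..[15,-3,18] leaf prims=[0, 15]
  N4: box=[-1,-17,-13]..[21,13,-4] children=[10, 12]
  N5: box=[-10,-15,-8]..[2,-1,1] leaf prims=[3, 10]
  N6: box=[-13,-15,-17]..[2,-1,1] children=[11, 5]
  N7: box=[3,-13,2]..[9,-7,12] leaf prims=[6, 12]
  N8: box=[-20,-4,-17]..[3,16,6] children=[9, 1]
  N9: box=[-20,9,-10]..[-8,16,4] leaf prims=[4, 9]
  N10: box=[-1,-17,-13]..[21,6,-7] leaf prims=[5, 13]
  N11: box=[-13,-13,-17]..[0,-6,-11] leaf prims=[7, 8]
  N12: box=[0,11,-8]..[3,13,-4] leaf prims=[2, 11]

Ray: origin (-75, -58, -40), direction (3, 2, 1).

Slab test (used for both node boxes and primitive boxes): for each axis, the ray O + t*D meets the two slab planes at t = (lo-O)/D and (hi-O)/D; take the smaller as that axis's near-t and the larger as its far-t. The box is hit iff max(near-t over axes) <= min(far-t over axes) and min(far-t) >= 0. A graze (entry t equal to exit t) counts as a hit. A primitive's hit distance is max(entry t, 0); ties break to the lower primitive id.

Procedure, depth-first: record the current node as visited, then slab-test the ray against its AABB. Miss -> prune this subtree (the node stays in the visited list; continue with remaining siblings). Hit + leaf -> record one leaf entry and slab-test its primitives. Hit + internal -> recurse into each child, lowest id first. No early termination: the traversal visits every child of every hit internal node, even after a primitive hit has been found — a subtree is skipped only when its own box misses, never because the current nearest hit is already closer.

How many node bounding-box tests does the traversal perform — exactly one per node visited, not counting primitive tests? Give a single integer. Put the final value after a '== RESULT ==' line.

Traverse from the root:
N0 x:[55/3,32] y:[41/2,37] z:[23,58] -> hit [23,32], descend [2, 4, 6, 8]
  N2 x:[26,30] y:[43/2,55/2] z:[42,58] -> miss, prune
  N4 x:[74/3,32] y:[41/2,71/2] z:[27,36] -> hit [27,32], descend [10, 12]
    N10 x:[74/3,32] y:[41/2,32] z:[27,33] -> hit [27,32] leaf, test {P5@t=31, P13(miss)}
    N12 x:[25,26] y:[69/2,71/2] z:[32,36] -> miss, prune
  N6 x:[62/3,77/3] y:[43/2,57/2] z:[23,41] -> hit [23,77/3], descend [5, 11]
    N5 x:[65/3,77/3] y:[43/2,57/2] z:[32,41] -> miss, prune
    N11 x:[62/3,25] y:[45/2,26] z:[23,29] -> hit [23,25] leaf, test {P7@t=24, P8(miss)}
  N8 x:[55/3,26] y:[27,37] z:[23,46] -> miss, prune

Summary -> nodes [0, 2, 4, 10, 12, 6, 5, 11, 8]; box-tests=9; leaf-entries=2; first=P7

== RESULT ==
9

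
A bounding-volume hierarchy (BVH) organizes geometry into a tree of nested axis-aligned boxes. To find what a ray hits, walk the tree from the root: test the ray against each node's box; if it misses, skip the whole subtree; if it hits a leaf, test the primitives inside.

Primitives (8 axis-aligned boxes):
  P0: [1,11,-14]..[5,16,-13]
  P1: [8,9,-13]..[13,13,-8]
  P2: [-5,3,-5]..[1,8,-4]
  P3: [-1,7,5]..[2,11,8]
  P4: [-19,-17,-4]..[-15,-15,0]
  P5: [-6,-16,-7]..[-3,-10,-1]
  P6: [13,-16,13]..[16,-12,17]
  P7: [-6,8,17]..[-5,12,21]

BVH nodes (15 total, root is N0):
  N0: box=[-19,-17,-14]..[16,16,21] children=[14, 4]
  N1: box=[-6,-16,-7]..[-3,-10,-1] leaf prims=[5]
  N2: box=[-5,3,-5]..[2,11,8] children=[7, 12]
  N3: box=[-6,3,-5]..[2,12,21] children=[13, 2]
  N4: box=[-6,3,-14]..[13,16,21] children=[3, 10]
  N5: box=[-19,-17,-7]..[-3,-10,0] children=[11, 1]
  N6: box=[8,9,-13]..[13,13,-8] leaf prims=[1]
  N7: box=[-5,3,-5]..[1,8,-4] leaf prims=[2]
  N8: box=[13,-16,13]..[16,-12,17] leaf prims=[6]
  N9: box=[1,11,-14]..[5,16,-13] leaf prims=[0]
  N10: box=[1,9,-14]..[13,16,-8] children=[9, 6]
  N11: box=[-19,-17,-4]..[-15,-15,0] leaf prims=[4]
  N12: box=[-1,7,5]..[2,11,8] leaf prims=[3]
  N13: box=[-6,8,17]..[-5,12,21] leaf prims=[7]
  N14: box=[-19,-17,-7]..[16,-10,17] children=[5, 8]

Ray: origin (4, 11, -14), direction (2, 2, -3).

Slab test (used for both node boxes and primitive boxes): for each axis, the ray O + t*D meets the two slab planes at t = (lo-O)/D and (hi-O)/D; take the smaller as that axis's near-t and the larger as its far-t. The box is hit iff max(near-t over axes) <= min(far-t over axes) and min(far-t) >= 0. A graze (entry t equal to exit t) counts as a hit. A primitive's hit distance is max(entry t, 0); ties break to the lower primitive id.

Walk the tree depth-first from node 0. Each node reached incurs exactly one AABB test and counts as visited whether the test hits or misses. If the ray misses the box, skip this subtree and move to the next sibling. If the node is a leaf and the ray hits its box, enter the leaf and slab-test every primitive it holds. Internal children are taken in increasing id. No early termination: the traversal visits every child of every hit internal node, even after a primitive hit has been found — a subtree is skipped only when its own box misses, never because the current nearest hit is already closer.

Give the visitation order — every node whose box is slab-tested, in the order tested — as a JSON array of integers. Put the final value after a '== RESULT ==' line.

Trace the traversal:
N0 x:[-23/2,6] y:[-14,5/2] z:[-35/3,0] -> hit [-23/2,0], descend [4, 14]
  N4 x:[-5,9/2] y:[-4,5/2] z:[-35/3,0] -> hit [-4,0], descend [3, 10]
    N3 x:[-5,-1] y:[-4,1/2] z:[-35/3,-3] -> miss, prune
    N10 x:[-3/2,9/2] y:[-1,5/2] z:[-2,0] -> hit [-1,0], descend [6, 9]
      N6 x:[2,9/2] y:[-1,1] z:[-2,-1/3] -> miss, prune
      N9 x:[-3/2,1/2] y:[0,5/2] z:[-1/3,0] -> hit [0,0] leaf, test {P0@t=0}
  N14 x:[-23/2,6] y:[-14,-21/2] z:[-31/3,-7/3] -> miss, prune

Visited [0, 4, 3, 10, 6, 9, 14]. Tests: 7 box, 1 leaf. Nearest: P0.

== RESULT ==
[0, 4, 3, 10, 6, 9, 14]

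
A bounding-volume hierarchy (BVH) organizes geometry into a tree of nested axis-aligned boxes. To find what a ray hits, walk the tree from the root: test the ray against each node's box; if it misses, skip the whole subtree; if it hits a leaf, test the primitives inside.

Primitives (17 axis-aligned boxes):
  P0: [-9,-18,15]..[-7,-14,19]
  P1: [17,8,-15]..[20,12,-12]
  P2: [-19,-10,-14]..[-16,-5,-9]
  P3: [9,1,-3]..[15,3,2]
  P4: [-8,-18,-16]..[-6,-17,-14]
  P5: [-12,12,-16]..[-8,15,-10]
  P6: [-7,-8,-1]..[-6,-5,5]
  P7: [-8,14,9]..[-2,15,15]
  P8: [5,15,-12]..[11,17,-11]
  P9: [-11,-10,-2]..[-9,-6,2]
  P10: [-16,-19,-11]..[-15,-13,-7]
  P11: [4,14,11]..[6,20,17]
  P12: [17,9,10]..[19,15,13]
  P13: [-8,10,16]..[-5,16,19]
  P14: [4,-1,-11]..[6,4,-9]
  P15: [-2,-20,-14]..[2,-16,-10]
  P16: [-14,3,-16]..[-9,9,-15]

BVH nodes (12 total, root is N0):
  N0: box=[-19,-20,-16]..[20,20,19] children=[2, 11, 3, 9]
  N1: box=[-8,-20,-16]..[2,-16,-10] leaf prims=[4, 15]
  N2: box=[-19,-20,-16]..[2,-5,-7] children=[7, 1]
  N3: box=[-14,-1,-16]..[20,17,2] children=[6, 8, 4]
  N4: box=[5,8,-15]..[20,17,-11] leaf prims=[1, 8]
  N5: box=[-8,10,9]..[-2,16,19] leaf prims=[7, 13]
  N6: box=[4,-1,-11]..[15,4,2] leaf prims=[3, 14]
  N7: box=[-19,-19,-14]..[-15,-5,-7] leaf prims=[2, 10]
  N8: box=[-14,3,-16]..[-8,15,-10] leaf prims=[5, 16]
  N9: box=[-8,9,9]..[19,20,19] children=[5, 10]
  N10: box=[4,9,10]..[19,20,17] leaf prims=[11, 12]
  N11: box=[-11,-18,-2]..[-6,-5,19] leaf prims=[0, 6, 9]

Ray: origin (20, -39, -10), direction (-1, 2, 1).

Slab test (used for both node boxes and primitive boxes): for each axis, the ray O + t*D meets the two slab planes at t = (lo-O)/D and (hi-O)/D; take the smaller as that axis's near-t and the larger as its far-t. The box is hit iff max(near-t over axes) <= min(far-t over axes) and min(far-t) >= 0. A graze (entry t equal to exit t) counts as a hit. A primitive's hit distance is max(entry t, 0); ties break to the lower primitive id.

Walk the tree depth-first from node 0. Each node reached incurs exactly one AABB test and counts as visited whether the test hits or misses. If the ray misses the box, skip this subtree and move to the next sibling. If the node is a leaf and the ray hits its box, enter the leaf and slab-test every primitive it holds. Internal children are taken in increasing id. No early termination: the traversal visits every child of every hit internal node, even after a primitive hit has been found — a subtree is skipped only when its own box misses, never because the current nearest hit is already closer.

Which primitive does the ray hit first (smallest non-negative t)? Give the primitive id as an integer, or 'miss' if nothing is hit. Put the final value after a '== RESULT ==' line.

Walk:
N0 x:[0,39] y:[19/2,59/2] z:[-6,29] -> hit [19/2,29], descend [2, 3, 9, 11]
  N2 x:[18,39] y:[19/2,17] z:[-6,3] -> miss, prune
  N3 x:[0,34] y:[19,28] z:[-6,12] -> miss, prune
  N9 x:[1,28] y:[24,59/2] z:[19,29] -> hit [24,28], descend [5, 10]
    N5 x:[22,28] y:[49/2,55/2] z:[19,29] -> hit [49/2,55/2] leaf, test {P7(miss), P13@t=26}
    N10 x:[1,16] y:[24,59/2] z:[20,27] -> miss, prune
  N11 x:[26,31] y:[21/2,17] z:[8,29] -> miss, prune

Summary -> nodes [0, 2, 3, 9, 5, 10, 11]; box-tests=7; leaf-entries=1; first=P13

== RESULT ==
13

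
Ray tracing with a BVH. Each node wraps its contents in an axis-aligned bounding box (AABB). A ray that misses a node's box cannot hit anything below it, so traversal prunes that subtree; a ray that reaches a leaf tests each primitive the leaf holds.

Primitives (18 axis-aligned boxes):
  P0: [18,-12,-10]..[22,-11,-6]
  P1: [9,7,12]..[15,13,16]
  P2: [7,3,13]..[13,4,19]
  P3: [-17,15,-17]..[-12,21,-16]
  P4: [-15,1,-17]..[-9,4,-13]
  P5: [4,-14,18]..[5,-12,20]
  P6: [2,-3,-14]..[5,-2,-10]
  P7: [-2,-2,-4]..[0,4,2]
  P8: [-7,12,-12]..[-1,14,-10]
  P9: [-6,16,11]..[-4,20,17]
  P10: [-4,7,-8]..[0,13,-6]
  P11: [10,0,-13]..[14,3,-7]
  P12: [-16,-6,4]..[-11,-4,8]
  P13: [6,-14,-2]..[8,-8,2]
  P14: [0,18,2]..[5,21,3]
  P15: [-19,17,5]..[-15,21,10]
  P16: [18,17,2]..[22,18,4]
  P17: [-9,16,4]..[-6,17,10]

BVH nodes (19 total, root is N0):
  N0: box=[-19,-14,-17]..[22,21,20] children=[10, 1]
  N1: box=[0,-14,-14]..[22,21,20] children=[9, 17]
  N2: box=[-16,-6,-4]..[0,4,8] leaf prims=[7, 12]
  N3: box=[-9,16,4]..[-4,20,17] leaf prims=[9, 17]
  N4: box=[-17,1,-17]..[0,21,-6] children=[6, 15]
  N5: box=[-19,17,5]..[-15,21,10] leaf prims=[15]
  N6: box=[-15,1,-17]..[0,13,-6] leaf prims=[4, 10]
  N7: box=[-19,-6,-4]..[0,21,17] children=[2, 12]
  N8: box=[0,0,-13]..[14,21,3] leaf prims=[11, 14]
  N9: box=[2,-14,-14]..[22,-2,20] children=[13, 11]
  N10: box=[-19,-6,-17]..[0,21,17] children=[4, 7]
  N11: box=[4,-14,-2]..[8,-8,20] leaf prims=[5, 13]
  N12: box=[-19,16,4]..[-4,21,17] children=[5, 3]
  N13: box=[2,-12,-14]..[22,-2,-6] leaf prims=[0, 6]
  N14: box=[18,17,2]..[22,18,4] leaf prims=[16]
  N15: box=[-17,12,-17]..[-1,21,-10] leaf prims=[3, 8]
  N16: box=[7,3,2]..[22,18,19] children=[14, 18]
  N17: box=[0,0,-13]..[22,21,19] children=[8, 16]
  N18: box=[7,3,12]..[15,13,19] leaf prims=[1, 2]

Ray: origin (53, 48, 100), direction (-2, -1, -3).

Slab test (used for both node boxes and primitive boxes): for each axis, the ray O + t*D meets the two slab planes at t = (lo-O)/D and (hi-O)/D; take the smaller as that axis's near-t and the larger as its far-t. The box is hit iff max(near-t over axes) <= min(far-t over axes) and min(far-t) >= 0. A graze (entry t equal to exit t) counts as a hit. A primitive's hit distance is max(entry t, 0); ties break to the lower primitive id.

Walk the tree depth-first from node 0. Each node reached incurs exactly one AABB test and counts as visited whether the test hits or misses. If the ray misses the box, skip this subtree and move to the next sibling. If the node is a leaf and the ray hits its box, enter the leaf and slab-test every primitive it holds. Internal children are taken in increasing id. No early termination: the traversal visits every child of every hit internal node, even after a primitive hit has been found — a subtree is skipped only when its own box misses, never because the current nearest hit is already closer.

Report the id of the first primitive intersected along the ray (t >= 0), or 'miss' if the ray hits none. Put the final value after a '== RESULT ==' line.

Trace the traversal:
N0 x:[31/2,36] y:[27,62] z:[80/3,39] -> hit [27,36], descend [1, 10]
  N1 x:[31/2,53/2] y:[27,62] z:[80/3,38] -> miss, prune
  N10 x:[53/2,36] y:[27,54] z:[83/3,39] -> hit [83/3,36], descend [4, 7]
    N4 x:[53/2,35] y:[27,47] z:[106/3,39] -> miss, prune
    N7 x:[53/2,36] y:[27,54] z:[83/3,104/3] -> hit [83/3,104/3], descend [2, 12]
      N2 x:[53/2,69/2] y:[44,54] z:[92/3,104/3] -> miss, prune
      N12 x:[57/2,36] y:[27,32] z:[83/3,32] -> hit [57/2,32], descend [3, 5]
        N3 x:[57/2,31] y:[28,32] z:[83/3,32] -> hit [57/2,31] leaf, test {P9@t=57/2, P17@t=31}
        N5 x:[34,36] y:[27,31] z:[30,95/3] -> miss, prune

order=[0, 1, 10, 4, 7, 2, 12, 3, 5]  |boxes|=9  |leaves|=1  hit=P9

== RESULT ==
9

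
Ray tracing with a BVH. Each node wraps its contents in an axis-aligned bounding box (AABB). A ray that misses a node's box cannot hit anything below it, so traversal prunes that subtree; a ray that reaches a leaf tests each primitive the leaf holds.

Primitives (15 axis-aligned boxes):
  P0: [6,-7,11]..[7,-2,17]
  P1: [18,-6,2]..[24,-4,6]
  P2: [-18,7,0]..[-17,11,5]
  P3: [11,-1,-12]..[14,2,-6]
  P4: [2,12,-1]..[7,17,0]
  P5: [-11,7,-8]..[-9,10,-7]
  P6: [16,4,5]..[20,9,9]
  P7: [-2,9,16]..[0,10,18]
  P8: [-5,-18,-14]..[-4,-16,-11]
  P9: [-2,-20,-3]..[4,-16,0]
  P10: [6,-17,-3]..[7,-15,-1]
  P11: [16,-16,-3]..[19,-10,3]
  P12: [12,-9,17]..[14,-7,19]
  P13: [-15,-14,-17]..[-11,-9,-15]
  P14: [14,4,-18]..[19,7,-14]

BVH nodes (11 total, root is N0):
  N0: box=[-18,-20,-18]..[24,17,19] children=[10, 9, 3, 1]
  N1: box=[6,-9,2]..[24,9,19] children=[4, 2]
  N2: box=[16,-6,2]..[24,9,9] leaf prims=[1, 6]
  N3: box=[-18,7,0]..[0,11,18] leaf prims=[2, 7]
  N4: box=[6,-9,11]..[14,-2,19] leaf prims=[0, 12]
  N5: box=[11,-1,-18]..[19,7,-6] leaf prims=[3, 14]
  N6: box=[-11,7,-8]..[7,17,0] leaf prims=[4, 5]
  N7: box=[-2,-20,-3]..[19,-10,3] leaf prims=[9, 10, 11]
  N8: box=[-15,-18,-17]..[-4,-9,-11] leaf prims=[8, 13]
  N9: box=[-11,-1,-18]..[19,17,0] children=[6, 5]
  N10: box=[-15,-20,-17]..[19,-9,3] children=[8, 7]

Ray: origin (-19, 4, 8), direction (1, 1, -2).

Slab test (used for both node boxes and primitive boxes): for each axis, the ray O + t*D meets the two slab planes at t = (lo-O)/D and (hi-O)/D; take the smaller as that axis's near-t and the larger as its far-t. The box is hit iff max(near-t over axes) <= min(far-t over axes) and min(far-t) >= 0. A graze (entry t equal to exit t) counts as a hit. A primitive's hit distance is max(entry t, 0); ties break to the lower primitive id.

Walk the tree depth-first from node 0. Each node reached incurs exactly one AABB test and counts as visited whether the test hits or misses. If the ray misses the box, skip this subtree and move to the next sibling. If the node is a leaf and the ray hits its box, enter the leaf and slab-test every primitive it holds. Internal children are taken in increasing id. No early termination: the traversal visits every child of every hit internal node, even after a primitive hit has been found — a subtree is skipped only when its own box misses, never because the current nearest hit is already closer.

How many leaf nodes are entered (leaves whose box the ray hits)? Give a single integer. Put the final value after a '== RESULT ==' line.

Trace the traversal:
N0 x:[1,43] y:[-24,13] z:[-11/2,13] -> hit [1,13], descend [1, 3, 9, 10]
  N1 x:[25,43] y:[-13,5] z:[-11/2,3] -> miss, prune
  N3 x:[1,19] y:[3,7] z:[-5,4] -> hit [3,4] leaf, test {P2(miss), P7(miss)}
  N9 x:[8,38] y:[-5,13] z:[4,13] -> hit [8,13], descend [5, 6]
    N5 x:[30,38] y:[-5,3] z:[7,13] -> miss, prune
    N6 x:[8,26] y:[3,13] z:[4,8] -> hit [8,8] leaf, test {P4(miss), P5(miss)}
  N10 x:[4,38] y:[-24,-13] z:[5/2,25/2] -> miss, prune

Visited [0, 1, 3, 9, 5, 6, 10]. Tests: 7 box, 2 leaf. Nearest: miss.

== RESULT ==
2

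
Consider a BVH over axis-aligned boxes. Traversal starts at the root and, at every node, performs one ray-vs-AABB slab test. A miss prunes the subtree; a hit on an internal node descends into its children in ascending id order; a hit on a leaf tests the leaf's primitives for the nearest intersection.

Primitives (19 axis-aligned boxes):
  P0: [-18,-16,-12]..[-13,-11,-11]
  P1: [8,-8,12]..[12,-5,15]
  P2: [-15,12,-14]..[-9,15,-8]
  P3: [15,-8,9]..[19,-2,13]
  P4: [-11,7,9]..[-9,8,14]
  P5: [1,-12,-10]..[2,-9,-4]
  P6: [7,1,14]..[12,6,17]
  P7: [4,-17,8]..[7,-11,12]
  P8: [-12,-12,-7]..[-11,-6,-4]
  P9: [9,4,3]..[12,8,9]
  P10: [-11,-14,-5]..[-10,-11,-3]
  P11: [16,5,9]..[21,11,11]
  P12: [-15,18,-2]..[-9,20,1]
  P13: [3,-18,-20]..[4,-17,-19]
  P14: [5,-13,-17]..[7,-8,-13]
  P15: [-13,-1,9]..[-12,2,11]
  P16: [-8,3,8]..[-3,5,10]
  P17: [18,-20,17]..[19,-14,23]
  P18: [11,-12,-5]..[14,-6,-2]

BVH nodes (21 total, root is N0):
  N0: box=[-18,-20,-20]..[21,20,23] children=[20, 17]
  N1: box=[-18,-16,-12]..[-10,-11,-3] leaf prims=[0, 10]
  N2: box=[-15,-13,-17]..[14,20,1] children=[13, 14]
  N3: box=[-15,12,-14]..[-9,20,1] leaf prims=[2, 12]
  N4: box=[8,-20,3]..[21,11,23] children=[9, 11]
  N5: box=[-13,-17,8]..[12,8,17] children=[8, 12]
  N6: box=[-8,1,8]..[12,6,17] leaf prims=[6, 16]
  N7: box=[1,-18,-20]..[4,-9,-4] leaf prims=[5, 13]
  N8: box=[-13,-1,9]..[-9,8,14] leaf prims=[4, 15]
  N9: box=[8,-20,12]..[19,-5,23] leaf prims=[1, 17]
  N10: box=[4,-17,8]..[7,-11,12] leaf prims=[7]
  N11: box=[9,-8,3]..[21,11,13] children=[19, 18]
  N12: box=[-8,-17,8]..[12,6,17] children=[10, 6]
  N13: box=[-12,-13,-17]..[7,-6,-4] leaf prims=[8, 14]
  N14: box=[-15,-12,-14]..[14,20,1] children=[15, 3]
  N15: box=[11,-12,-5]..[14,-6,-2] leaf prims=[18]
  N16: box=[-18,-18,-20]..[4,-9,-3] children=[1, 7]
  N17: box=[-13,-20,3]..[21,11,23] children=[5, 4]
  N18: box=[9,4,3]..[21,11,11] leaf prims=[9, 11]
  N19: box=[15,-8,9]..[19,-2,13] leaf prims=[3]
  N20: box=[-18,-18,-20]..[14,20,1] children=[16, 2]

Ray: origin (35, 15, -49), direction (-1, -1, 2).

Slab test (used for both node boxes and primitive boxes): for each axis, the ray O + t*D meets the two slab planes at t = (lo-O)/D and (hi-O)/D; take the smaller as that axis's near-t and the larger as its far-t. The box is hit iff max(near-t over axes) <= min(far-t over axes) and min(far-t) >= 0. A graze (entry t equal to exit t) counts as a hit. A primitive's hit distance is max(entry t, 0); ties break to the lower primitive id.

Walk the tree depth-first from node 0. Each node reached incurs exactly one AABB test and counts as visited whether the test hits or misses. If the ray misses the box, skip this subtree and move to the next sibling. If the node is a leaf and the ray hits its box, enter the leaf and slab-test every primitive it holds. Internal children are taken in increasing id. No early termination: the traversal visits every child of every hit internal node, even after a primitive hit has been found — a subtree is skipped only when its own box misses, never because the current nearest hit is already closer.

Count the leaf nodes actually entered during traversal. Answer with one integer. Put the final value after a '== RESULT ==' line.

Walk:
N0 x:[14,53] y:[-5,35] z:[29/2,36] -> hit [29/2,35], descend [17, 20]
  N17 x:[14,48] y:[4,35] z:[26,36] -> hit [26,35], descend [4, 5]
    N4 x:[14,27] y:[4,35] z:[26,36] -> hit [26,27], descend [9, 11]
      N9 x:[16,27] y:[20,35] z:[61/2,36] -> miss, prune
      N11 x:[14,26] y:[4,23] z:[26,31] -> miss, prune
    N5 x:[23,48] y:[7,32] z:[57/2,33] -> hit [57/2,32], descend [8, 12]
      N8 x:[44,48] y:[7,16] z:[29,63/2] -> miss, prune
      N12 x:[23,43] y:[9,32] z:[57/2,33] -> hit [57/2,32], descend [6, 10]
        N6 x:[23,43] y:[9,14] z:[57/2,33] -> miss, prune
        N10 x:[28,31] y:[26,32] z:[57/2,61/2] -> hit [57/2,61/2] leaf, test {P7@t=57/2}
  N20 x:[21,53] y:[-5,33] z:[29/2,25] -> hit [21,25], descend [2, 16]
    N2 x:[21,50] y:[-5,28] z:[16,25] -> hit [21,25], descend [13, 14]
      N13 x:[28,47] y:[21,28] z:[16,45/2] -> miss, prune
      N14 x:[21,50] y:[-5,27] z:[35/2,25] -> hit [21,25], descend [3, 15]
        N3 x:[44,50] y:[-5,3] z:[35/2,25] -> miss, prune
        N15 x:[21,24] y:[21,27] z:[22,47/2] -> hit [22,47/2] leaf, test {P18@t=22}
    N16 x:[31,53] y:[24,33] z:[29/2,23] -> miss, prune

order=[0, 17, 4, 9, 11, 5, 8, 12, 6, 10, 20, 2, 13, 14, 3, 15, 16]  |boxes|=17  |leaves|=2  hit=P18

== RESULT ==
2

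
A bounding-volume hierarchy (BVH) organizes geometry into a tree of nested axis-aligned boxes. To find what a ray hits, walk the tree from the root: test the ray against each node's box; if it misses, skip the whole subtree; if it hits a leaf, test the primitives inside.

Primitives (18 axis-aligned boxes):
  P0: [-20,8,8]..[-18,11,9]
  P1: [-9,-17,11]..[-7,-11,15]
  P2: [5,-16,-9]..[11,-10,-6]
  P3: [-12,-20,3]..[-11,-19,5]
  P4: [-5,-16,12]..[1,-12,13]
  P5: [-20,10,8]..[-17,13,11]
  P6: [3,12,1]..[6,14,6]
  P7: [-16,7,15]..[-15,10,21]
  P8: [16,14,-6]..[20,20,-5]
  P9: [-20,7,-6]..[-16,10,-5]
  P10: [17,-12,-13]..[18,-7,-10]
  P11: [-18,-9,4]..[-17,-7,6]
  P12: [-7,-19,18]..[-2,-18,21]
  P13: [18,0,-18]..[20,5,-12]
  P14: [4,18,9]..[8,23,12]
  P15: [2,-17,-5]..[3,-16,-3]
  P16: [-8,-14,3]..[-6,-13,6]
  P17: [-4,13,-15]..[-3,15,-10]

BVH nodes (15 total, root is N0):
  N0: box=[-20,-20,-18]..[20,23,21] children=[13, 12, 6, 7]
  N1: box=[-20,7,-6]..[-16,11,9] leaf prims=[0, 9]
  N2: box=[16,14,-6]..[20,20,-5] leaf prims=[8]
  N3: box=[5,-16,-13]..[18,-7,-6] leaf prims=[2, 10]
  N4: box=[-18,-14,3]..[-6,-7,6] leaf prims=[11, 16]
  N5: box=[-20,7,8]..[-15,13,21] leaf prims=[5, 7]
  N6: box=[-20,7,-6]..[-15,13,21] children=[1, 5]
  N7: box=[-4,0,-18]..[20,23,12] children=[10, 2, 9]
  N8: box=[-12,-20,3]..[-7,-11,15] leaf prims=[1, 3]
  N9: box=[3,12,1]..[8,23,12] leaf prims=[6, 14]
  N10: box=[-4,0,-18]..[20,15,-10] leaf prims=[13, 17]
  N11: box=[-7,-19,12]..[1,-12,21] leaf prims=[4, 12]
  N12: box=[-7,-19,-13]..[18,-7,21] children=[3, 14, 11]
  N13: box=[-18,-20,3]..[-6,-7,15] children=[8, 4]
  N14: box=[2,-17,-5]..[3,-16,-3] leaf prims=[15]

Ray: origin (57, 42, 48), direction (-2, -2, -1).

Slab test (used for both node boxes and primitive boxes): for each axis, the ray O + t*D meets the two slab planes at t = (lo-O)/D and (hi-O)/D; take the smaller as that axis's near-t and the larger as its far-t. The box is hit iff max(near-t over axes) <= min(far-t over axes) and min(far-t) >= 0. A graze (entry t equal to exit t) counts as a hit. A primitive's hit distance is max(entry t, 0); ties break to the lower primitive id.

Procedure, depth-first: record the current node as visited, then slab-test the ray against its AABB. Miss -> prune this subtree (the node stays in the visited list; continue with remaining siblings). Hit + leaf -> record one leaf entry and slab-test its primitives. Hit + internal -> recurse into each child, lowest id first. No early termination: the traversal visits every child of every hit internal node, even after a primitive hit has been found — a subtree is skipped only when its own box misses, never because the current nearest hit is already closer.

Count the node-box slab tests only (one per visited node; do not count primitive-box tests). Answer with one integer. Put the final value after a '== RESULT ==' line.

Walk:
N0 x:[37/2,77/2] y:[19/2,31] z:[27,66] -> hit [27,31], descend [6, 7, 12, 13]
  N6 x:[36,77/2] y:[29/2,35/2] z:[27,54] -> miss, prune
  N7 x:[37/2,61/2] y:[19/2,21] z:[36,66] -> miss, prune
  N12 x:[39/2,32] y:[49/2,61/2] z:[27,61] -> hit [27,61/2], descend [3, 11, 14]
    N3 x:[39/2,26] y:[49/2,29] z:[54,61] -> miss, prune
    N11 x:[28,32] y:[27,61/2] z:[27,36] -> hit [28,61/2] leaf, test {P4(miss), P12@t=30}
    N14 x:[27,55/2] y:[29,59/2] z:[51,53] -> miss, prune
  N13 x:[63/2,75/2] y:[49/2,31] z:[33,45] -> miss, prune

order=[0, 6, 7, 12, 3, 11, 14, 13]  |boxes|=8  |leaves|=1  hit=P12

== RESULT ==
8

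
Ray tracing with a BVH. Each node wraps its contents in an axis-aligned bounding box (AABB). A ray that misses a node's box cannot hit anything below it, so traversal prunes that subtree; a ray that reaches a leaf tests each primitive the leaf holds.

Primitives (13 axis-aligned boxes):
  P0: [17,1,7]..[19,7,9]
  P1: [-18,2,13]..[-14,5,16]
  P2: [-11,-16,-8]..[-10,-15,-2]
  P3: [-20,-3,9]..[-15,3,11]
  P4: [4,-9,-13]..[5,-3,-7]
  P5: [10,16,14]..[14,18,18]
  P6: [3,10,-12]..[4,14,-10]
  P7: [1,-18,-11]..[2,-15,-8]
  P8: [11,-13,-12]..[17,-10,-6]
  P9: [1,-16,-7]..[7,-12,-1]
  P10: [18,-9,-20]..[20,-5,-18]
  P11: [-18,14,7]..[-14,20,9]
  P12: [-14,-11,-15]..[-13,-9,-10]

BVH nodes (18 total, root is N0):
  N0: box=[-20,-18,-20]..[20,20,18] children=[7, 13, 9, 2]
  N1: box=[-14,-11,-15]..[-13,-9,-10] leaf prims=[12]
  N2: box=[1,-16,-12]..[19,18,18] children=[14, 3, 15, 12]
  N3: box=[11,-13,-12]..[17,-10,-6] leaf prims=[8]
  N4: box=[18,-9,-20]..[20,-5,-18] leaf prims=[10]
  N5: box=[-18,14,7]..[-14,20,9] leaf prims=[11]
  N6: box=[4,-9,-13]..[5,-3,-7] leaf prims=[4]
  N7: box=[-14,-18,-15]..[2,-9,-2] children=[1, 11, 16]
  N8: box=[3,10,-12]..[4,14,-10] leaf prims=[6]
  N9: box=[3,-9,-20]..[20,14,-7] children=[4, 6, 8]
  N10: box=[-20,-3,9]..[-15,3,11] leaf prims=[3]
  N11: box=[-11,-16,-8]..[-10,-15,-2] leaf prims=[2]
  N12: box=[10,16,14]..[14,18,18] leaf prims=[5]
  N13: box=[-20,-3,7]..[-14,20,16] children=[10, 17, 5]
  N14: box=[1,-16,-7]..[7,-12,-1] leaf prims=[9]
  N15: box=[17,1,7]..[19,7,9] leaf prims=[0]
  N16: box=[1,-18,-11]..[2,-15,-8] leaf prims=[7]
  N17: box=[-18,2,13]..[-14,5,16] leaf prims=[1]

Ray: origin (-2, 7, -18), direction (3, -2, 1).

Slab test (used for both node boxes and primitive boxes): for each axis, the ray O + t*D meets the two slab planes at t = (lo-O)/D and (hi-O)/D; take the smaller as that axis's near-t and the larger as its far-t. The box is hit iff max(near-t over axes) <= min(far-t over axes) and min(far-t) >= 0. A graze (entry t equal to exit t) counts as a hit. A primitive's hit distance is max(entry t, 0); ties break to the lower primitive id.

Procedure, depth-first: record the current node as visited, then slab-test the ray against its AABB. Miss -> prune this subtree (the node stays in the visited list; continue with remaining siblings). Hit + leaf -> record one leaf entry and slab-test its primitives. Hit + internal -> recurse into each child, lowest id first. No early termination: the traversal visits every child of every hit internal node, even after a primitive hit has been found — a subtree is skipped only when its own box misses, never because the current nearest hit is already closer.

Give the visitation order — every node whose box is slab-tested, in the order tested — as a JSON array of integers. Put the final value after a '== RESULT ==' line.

Walk:
N0 x:[-6,22/3] y:[-13/2,25/2] z:[-2,36] -> hit [-2,22/3], descend [2, 7, 9, 13]
  N2 x:[1,7] y:[-11/2,23/2] z:[6,36] -> hit [6,7], descend [3, 12, 14, 15]
    N3 x:[13/3,19/3] y:[17/2,10] z:[6,12] -> miss, prune
    N12 x:[4,16/3] y:[-11/2,-9/2] z:[32,36] -> miss, prune
    N14 x:[1,3] y:[19/2,23/2] z:[11,17] -> miss, prune
    N15 x:[19/3,7] y:[0,3] z:[25,27] -> miss, prune
  N7 x:[-4,4/3] y:[8,25/2] z:[3,16] -> miss, prune
  N9 x:[5/3,22/3] y:[-7/2,8] z:[-2,11] -> hit [5/3,22/3], descend [4, 6, 8]
    N4 x:[20/3,22/3] y:[6,8] z:[-2,0] -> miss, prune
    N6 x:[2,7/3] y:[5,8] z:[5,11] -> miss, prune
    N8 x:[5/3,2] y:[-7/2,-3/2] z:[6,8] -> miss, prune
  N13 x:[-6,-4] y:[-13/2,5] z:[25,34] -> miss, prune

12 AABB tests over nodes [0, 2, 3, 12, 14, 15, 7, 9, 4, 6, 8, 13]; 0 leaves entered; closest miss.

== RESULT ==
[0, 2, 3, 12, 14, 15, 7, 9, 4, 6, 8, 13]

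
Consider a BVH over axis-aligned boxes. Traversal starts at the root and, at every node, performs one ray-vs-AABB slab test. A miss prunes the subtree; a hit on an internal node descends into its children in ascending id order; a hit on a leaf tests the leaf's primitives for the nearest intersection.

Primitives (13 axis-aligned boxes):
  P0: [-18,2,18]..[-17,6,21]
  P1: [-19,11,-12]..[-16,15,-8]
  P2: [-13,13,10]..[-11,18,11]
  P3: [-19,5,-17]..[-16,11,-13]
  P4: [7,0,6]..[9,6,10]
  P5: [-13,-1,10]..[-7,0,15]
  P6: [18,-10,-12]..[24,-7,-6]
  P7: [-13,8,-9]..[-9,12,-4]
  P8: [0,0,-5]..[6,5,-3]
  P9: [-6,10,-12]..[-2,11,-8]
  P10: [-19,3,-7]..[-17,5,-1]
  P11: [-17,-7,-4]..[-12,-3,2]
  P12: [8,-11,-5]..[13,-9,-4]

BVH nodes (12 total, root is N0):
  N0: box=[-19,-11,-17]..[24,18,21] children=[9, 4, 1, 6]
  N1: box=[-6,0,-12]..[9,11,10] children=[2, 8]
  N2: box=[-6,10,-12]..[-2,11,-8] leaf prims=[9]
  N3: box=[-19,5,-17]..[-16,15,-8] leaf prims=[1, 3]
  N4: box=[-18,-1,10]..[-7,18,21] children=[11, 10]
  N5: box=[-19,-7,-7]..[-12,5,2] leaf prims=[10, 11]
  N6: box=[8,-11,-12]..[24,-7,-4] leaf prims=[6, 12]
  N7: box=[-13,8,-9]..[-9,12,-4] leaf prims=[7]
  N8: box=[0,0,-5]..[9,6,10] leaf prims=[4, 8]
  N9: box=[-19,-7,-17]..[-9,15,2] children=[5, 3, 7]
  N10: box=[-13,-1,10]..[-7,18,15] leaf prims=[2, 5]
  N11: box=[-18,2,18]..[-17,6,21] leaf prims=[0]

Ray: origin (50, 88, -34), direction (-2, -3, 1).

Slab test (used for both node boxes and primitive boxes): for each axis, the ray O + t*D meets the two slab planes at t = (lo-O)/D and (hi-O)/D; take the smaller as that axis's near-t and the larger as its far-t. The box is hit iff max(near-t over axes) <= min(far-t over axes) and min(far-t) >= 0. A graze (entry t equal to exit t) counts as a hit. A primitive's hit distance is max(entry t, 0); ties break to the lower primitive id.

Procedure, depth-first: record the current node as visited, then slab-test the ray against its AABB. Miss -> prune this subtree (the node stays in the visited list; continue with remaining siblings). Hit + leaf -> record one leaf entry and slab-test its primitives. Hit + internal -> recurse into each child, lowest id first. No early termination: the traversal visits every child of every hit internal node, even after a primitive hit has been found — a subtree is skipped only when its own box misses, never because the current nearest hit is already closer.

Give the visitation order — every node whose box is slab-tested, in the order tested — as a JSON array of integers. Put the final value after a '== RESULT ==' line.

Walk:
N0 x:[13,69/2] y:[70/3,33] z:[17,55] -> hit [70/3,33], descend [1, 4, 6, 9]
  N1 x:[41/2,28] y:[77/3,88/3] z:[22,44] -> hit [77/3,28], descend [2, 8]
    N2 x:[26,28] y:[77/3,26] z:[22,26] -> hit [26,26] leaf, test {P9@t=26}
    N8 x:[41/2,25] y:[82/3,88/3] z:[29,44] -> miss, prune
  N4 x:[57/2,34] y:[70/3,89/3] z:[44,55] -> miss, prune
  N6 x:[13,21] y:[95/3,33] z:[22,30] -> miss, prune
  N9 x:[59/2,69/2] y:[73/3,95/3] z:[17,36] -> hit [59/2,95/3], descend [3, 5, 7]
    N3 x:[33,69/2] y:[73/3,83/3] z:[17,26] -> miss, prune
    N5 x:[31,69/2] y:[83/3,95/3] z:[27,36] -> hit [31,95/3] leaf, test {P10(miss), P11@t=31}
    N7 x:[59/2,63/2] y:[76/3,80/3] z:[25,30] -> miss, prune

10 AABB tests over nodes [0, 1, 2, 8, 4, 6, 9, 3, 5, 7]; 2 leaves entered; closest P9.

== RESULT ==
[0, 1, 2, 8, 4, 6, 9, 3, 5, 7]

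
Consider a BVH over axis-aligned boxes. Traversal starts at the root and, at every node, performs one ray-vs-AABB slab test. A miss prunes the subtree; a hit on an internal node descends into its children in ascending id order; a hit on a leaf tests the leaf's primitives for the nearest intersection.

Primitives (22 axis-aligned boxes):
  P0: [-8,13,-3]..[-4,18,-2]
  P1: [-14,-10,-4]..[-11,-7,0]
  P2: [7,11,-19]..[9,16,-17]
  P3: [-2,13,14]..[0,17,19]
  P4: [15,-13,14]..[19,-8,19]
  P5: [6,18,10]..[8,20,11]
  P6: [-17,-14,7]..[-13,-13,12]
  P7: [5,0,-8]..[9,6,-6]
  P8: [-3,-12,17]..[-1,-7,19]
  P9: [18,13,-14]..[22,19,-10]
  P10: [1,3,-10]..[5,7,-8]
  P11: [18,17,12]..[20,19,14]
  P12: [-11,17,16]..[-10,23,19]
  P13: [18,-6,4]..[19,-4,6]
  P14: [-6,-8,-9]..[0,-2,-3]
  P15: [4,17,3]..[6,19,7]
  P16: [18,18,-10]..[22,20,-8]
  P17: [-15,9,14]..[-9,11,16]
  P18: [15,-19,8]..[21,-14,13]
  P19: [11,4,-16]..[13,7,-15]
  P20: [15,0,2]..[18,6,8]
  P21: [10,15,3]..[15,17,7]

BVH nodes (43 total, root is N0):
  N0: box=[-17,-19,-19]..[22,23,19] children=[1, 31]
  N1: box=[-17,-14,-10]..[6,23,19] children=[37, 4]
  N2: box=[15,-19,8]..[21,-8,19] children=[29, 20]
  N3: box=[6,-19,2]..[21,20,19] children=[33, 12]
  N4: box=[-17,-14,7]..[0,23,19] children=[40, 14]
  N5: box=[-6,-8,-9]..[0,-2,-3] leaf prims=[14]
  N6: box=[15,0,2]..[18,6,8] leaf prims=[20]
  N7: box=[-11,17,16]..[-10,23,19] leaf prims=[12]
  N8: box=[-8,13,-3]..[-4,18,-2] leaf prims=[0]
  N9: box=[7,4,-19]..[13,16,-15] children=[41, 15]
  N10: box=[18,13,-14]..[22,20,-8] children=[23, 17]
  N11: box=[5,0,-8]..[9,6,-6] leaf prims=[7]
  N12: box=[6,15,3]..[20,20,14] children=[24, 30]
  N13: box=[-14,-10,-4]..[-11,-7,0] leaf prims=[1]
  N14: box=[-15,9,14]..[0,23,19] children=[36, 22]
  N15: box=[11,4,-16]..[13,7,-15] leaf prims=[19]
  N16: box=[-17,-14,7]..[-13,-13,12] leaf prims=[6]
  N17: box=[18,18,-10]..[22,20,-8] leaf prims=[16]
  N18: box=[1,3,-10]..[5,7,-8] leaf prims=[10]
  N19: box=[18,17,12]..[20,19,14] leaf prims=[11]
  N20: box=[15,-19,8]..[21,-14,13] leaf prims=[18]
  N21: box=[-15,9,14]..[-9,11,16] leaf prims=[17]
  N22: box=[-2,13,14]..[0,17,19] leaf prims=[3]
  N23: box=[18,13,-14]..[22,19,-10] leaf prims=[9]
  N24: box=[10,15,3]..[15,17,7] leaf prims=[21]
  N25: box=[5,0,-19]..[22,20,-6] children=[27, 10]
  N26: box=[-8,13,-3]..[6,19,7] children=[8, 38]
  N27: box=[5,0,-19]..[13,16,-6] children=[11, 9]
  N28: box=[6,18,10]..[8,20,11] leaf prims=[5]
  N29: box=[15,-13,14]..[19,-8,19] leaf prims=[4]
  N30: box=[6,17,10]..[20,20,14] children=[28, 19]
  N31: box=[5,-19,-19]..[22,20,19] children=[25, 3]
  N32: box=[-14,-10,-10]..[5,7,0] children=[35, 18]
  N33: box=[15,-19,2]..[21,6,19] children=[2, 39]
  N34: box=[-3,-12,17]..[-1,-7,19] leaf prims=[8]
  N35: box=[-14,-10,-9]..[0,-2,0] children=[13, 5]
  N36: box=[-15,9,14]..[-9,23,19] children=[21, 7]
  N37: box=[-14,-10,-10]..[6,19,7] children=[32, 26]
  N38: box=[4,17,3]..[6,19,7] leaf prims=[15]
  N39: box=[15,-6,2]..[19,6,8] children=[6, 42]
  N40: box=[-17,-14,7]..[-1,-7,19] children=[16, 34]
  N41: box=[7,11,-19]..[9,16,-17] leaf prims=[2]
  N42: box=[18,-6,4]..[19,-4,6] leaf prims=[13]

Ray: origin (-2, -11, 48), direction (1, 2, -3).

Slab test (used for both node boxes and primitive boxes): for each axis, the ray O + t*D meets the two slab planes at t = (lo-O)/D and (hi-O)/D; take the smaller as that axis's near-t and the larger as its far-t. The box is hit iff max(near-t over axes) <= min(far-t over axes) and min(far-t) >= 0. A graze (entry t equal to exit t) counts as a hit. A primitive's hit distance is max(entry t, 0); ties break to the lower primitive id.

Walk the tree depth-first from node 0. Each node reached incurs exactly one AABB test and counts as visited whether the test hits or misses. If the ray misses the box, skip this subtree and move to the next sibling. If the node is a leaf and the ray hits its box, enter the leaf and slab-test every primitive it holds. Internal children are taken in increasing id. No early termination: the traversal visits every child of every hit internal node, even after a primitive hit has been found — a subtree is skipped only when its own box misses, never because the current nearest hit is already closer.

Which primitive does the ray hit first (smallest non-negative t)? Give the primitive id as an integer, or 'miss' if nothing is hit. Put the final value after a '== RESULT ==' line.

Trace the traversal:
N0 x:[-15,24] y:[-4,17] z:[29/3,67/3] -> hit [29/3,17], descend [1, 31]
  N1 x:[-15,8] y:[-3/2,17] z:[29/3,58/3] -> miss, prune
  N31 x:[7,24] y:[-4,31/2] z:[29/3,67/3] -> hit [29/3,31/2], descend [3, 25]
    N3 x:[8,23] y:[-4,31/2] z:[29/3,46/3] -> hit [29/3,46/3], descend [12, 33]
      N12 x:[8,22] y:[13,31/2] z:[34/3,15] -> hit [13,15], descend [24, 30]
        N24 x:[12,17] y:[13,14] z:[41/3,15] -> hit [41/3,14] leaf, test {P21@t=41/3}
        N30 x:[8,22] y:[14,31/2] z:[34/3,38/3] -> miss, prune
      N33 x:[17,23] y:[-4,17/2] z:[29/3,46/3] -> miss, prune
    N25 x:[7,24] y:[11/2,31/2] z:[18,67/3] -> miss, prune

9 AABB tests over nodes [0, 1, 31, 3, 12, 24, 30, 33, 25]; 1 leaf entered; closest P21.

== RESULT ==
21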